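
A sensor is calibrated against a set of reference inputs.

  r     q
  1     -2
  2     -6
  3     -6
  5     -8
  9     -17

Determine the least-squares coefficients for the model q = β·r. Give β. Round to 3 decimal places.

β = -1.875

Sums needed: Σr·r = 120.
Moment sums: Σr·q = -225.
So XᵀX·[β]ᵀ = Xᵀq: [[120]]·[β]ᵀ = [-225]ᵀ.
Hence β = -225 / 120 ≈ -1.875.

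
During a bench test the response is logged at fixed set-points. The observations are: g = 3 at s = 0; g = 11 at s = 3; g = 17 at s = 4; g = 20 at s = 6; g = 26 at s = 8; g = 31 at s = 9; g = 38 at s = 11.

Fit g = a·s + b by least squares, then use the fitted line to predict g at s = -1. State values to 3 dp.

With design matrix A, AᵀA = [[327, 41]; [41, 7]] and Aᵀg = [1126, 146]ᵀ.
Δ = 327·7 − 41² = 608.
a = (1126·7 − 41·146)/608 = 237/76; b = (327·146 − 41·1126)/608 = 197/76.
At s = -1: ĝ = (237/76)·(-1) + (197/76)·(1) = -10/19.

ĝ = -0.526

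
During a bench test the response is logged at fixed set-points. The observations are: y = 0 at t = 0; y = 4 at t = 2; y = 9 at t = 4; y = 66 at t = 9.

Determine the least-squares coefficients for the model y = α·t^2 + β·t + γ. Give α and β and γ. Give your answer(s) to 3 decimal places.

Sums needed: Σt^2·t^2 = 6833, Σt^2·t = 801, Σt^2 = 101, Σt·t = 101, Σt = 15, Σ1 = 4.
And Σt^2·y = 5506, Σt·y = 638, Σy = 79.
Row-reducing yields α = 25649/26716, β = -37991/26716, γ = 11235/13358.

α = 0.960, β = -1.422, γ = 0.841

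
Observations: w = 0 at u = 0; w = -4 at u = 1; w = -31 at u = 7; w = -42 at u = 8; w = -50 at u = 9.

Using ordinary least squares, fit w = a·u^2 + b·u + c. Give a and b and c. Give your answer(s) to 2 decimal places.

The normal system MᵀM·[a, b, c]ᵀ = Mᵀw is [[13059, 1585, 195]; [1585, 195, 25]; [195, 25, 5]]·[a, b, c]ᵀ = [-8261, -1007, -127]ᵀ.
Solving the 3×3 system (Gaussian elimination) gives a = -58/121, b = -688/605, c = -617/605.

a = -0.48, b = -1.14, c = -1.02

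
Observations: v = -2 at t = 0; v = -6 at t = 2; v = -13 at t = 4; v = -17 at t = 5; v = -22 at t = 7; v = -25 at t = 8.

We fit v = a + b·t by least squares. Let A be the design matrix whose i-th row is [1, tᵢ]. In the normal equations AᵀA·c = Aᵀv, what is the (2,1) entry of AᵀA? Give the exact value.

26

Row 2 ↔ basis t, column 1 ↔ basis 1, so (AᵀA)_{2,1} = Σᵢ t = (0)·(1) + (2)·(1) + (4)·(1) + (5)·(1) + (7)·(1) + (8)·(1) = 26.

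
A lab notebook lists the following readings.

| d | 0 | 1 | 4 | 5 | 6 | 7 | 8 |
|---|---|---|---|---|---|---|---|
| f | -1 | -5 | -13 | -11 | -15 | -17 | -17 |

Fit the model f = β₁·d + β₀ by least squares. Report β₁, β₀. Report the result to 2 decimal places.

From the data, Σd·d = 191, Σd = 31, Σ1 = 7.
For Mᵀf: Σd·f = -457, Σf = -79.
Normal equations: [[191, 31]; [31, 7]]·[β₁, β₀]ᵀ = [-457, -79]ᵀ.
Δ = 191·7 − 31² = 376.
β₁ = ((-457)·7 − 31·(-79))/376 = -375/188; β₀ = (191·(-79) − 31·(-457))/376 = -461/188.

β₁ = -1.99, β₀ = -2.45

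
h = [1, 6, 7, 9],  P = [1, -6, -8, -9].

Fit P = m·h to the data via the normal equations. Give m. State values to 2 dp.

m = -1.03

From the data, Σh·h = 167.
And Σh·P = -172.
Normal equations: [[167]]·[m]ᵀ = [-172]ᵀ.
m = (-172)/167 = -1.02994.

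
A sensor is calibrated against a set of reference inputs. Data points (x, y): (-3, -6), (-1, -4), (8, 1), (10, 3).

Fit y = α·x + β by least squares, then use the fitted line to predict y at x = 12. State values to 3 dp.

MᵀM·[α, β]ᵀ = Mᵀy reads: 174·α + 14·β = 60;  14·α + 4·β = -6.
(Σx·x = 174, Σx = 14, Σ1 = 4, Σx·y = 60, Σy = -6.)
Determinant 174·4 − 14² = 500.
α = (60·4 − 14·(-6))/500 = 81/125; β = (174·(-6) − 14·60)/500 = -471/125.
At x = 12: ŷ = (81/125)·(12) + (-471/125)·(1) = 501/125.

ŷ = 4.008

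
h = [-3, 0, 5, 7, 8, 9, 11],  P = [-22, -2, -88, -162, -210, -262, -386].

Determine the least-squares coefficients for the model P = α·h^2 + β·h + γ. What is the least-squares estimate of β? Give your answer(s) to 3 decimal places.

Normal-equation sums: Σh^2·h^2 = 28405, Σh^2·h = 3013, Σh^2 = 349, Σh·h = 349, Σh = 37, Σ1 = 7.
Right-hand side: Σh^2·P = -91704, Σh·P = -9792, ΣP = -1132.
AᵀA·[α, β, γ]ᵀ = AᵀP becomes [[28405, 3013, 349]; [3013, 349, 37]; [349, 37, 7]]·[α, β, γ]ᵀ = [-91704, -9792, -1132]ᵀ.
Solving the 3×3 system (Gaussian elimination) gives α = -140185/47187, β = -103885/47187, γ = -92482/47187.

β = -2.202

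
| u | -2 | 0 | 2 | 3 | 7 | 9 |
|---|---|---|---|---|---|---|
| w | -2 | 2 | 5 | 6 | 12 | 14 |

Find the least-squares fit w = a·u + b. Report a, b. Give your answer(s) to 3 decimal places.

a = 1.438, b = 1.614

Compute the Gram sums: Σu·u = 147, Σu = 19, Σ1 = 6.
Moment sums: Σu·w = 242, Σw = 37.
AᵀA·[a, b]ᵀ = Aᵀw becomes [[147, 19]; [19, 6]]·[a, b]ᵀ = [242, 37]ᵀ.
det = 147·6 − 19² = 521.
a = (242·6 − 19·37)/521 = 749/521; b = (147·37 − 19·242)/521 = 841/521.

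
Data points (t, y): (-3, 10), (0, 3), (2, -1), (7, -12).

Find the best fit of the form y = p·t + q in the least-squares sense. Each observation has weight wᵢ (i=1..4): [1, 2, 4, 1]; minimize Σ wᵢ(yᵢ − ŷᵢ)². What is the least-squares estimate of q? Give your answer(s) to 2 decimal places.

Sums needed: Σwᵢ·t·t = 74, Σwᵢ·t = 12, Σwᵢ·1 = 8.
For XᵀWy: Σwᵢ·t·y = -122, Σwᵢ·y = 0.
det = 74·8 − 12² = 448.
p = ((-122)·8 − 12·0)/448 = -61/28; q = (74·0 − 12·(-122))/448 = 183/56.

q = 3.27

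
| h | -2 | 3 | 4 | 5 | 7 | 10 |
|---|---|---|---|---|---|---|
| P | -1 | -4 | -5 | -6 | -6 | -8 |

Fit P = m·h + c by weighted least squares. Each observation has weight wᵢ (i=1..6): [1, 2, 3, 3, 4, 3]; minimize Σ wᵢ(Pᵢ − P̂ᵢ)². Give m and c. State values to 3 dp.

m = -0.544, c = -2.600

The normal equations are: 641·m + 89·c = -580;  89·m + 16·c = -90.
(Σwᵢ·h·h = 641, Σwᵢ·h = 89, Σwᵢ·1 = 16, Σwᵢ·h·P = -580, Σwᵢ·P = -90.)
Eliminating c: 16·(row 1) − 89·(row 2) gives 2335·m = 16·(-580) − 89·(-90) = -1270, so m = -254/467.
Then c = ((-90) − 89·(-254/467))/16 = -1214/467.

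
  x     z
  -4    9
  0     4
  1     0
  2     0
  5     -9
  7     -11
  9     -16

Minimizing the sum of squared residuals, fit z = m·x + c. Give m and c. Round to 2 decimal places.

m = -1.99, c = 2.39

Entries of MᵀM: Σx·x = 176, Σx = 20, Σ1 = 7.
Right-hand side: Σx·z = -302, Σz = -23.
So MᵀM·[m, c]ᵀ = Mᵀz: [[176, 20]; [20, 7]]·[m, c]ᵀ = [-302, -23]ᵀ.
Δ = 176·7 − 20² = 832.
m = ((-302)·7 − 20·(-23))/832 = -827/416; c = (176·(-23) − 20·(-302))/832 = 249/104.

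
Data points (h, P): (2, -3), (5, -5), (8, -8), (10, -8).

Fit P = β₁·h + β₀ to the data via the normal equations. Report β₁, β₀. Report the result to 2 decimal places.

AᵀA·[β₁, β₀]ᵀ = AᵀP reads: 193·β₁ + 25·β₀ = -175;  25·β₁ + 4·β₀ = -24.
(Σh·h = 193, Σh = 25, Σ1 = 4, Σh·P = -175, ΣP = -24.)
det = 193·4 − 25² = 147.
β₁ = ((-175)·4 − 25·(-24))/147 = -100/147; β₀ = (193·(-24) − 25·(-175))/147 = -257/147.

β₁ = -0.68, β₀ = -1.75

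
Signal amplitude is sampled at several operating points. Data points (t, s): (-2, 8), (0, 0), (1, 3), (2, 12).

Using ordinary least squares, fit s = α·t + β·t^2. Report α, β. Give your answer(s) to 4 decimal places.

α = 0.9459, β = 2.4865

Forming AᵀA = [[9, 1]; [1, 33]] and Aᵀs = [11, 83]ᵀ gives AᵀA·[α, β]ᵀ = Aᵀs.
Eliminating β: 33·(row 1) − 1·(row 2) gives 296·α = 33·11 − 1·83 = 280, so α = 35/37.
Then β = (83 − 1·(35/37))/33 = 92/37.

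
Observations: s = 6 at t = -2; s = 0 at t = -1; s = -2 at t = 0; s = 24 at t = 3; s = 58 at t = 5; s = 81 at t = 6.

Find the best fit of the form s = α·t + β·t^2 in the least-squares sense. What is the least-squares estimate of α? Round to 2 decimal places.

The normal equations are: 75·α + 359·β = 836;  359·α + 2019·β = 4606.
Eliminating β: 2019·(row 1) − 359·(row 2) gives 22544·α = 2019·836 − 359·4606 = 34330, so α = 17165/11272.
Then β = (4606 − 359·(17165/11272))/2019 = 22663/11272.

α = 1.52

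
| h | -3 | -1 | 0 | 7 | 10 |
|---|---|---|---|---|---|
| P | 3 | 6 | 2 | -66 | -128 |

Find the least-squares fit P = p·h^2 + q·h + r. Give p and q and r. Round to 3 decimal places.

p = -1.023, q = -2.869, r = 3.380

Compute the Gram sums: Σh^2·h^2 = 12483, Σh^2·h = 1315, Σh^2 = 159, Σh·h = 159, Σh = 13, Σ1 = 5.
Moment sums: Σh^2·P = -16001, Σh·P = -1757, ΣP = -183.
So MᵀM·[p, q, r]ᵀ = MᵀP: [[12483, 1315, 159]; [1315, 159, 13]; [159, 13, 5]]·[p, q, r]ᵀ = [-16001, -1757, -183]ᵀ.
Solving the 3×3 system (Gaussian elimination) gives p = -149508/146191, q = -419357/146191, r = 494092/146191.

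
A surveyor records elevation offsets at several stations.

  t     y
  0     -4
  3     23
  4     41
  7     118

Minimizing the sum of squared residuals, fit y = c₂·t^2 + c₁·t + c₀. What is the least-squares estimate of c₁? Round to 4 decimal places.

Setting ∂/∂c₂ … = 0 gives: 2738·c₂ + 434·c₁ + 74·c₀ = 6645;  434·c₂ + 74·c₁ + 14·c₀ = 1059;  74·c₂ + 14·c₁ + 4·c₀ = 178.
(Σt^2·t^2 = 2738, Σt^2·t = 434, Σt^2 = 74, Σt·t = 74, Σt = 14, Σ1 = 4, Σt^2·y = 6645, Σt·y = 1059, Σy = 178.)
Inverting the 3×3 Gram matrix, [c₂, c₁, c₀]ᵀ = [25/12, 857/300, -101/25]ᵀ.

c₁ = 2.8567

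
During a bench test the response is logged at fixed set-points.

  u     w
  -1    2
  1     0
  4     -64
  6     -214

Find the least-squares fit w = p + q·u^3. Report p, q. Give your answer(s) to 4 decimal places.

Forming MᵀM = [[4, 280]; [280, 50754]] and Mᵀw = [-276, -50322]ᵀ gives MᵀM·[p, q]ᵀ = Mᵀw.
Eliminating q: 50754·(row 1) − 280·(row 2) gives 124616·p = 50754·(-276) − 280·(-50322) = 82056, so p = 10257/15577.
Then q = ((-50322) − 280·(10257/15577))/50754 = -15501/15577.

p = 0.6585, q = -0.9951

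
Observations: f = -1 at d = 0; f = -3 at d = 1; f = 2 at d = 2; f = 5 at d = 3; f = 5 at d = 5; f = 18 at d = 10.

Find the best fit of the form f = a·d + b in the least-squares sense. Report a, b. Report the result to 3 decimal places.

Entries of MᵀM: Σd·d = 139, Σd = 21, Σ1 = 6.
Right-hand side: Σd·f = 221, Σf = 26.
MᵀM·[a, b]ᵀ = Mᵀf becomes [[139, 21]; [21, 6]]·[a, b]ᵀ = [221, 26]ᵀ.
Eliminating b: 6·(row 1) − 21·(row 2) gives 393·a = 6·221 − 21·26 = 780, so a = 260/131.
Then b = (26 − 21·(260/131))/6 = -1027/393.

a = 1.985, b = -2.613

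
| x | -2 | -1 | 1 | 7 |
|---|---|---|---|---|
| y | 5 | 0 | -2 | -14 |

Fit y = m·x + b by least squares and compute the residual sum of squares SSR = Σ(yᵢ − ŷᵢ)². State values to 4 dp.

From the data, Σx·x = 55, Σx = 5, Σ1 = 4.
Right-hand side: Σx·y = -110, Σy = -11.
Normal equations: [[55, 5]; [5, 4]]·[m, b]ᵀ = [-110, -11]ᵀ.
Determinant 55·4 − 5² = 195.
m = ((-110)·4 − 5·(-11))/195 = -77/39; b = (55·(-11) − 5·(-110))/195 = -11/39.
Residuals: 4/3, -22/13, 10/39, 4/39; SSR = 184/39.

SSR = 4.7179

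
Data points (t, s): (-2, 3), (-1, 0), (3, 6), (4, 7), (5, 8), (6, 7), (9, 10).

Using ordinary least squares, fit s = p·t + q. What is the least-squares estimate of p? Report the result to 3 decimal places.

p = 0.796

From the data, Σt·t = 172, Σt = 24, Σ1 = 7.
For Aᵀs: Σt·s = 212, Σs = 41.
Determinant 172·7 − 24² = 628.
p = (212·7 − 24·41)/628 = 125/157; q = (172·41 − 24·212)/628 = 491/157.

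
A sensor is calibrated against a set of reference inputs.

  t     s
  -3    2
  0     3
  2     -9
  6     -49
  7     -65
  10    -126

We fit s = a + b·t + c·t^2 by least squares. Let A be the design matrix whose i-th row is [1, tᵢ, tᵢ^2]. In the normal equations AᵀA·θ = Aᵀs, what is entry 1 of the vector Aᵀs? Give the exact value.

Entry 1 ↔ basis 1, so (Aᵀs)_{1} = Σᵢ sᵢ = (1)·(2) + (1)·(3) + (1)·(-9) + (1)·(-49) + (1)·(-65) + (1)·(-126) = -244.

-244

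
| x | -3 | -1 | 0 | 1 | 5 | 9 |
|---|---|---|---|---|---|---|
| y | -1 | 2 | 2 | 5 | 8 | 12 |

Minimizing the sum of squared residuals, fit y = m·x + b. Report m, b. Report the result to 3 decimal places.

AᵀA·[m, b]ᵀ = Aᵀy reads: 117·m + 11·b = 154;  11·m + 6·b = 28.
(Σx·x = 117, Σx = 11, Σ1 = 6, Σx·y = 154, Σy = 28.)
Determinant 117·6 − 11² = 581.
m = (154·6 − 11·28)/581 = 88/83; b = (117·28 − 11·154)/581 = 226/83.

m = 1.060, b = 2.723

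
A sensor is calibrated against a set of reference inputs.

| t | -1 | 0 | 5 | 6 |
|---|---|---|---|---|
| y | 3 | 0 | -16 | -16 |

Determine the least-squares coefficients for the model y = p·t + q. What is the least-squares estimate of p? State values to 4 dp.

Entries of AᵀA: Σt·t = 62, Σt = 10, Σ1 = 4.
For Aᵀy: Σt·y = -179, Σy = -29.
AᵀA·[p, q]ᵀ = Aᵀy becomes [[62, 10]; [10, 4]]·[p, q]ᵀ = [-179, -29]ᵀ.
Determinant 62·4 − 10² = 148.
p = ((-179)·4 − 10·(-29))/148 = -213/74; q = (62·(-29) − 10·(-179))/148 = -2/37.

p = -2.8784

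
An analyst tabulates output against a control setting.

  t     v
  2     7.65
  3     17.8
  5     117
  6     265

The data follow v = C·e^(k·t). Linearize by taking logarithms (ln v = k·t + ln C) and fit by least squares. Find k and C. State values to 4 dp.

Taking logs, ln v = k·t + ln C, so regress ln v on t.
XᵀX = [[74.0000, 16.0000]; [16.0000, 4]], rhs = [69.9963, 15.2558]ᵀ  (here Σt = 16.0000, Σ(t)² = 74.0000, Σln v = 15.2558, Σt·ln v = 69.9963).
Solving (det = 40.0000): k = 0.89730, ln C = 0.22474, so C = exp(0.22474) = 1.25200.

k = 0.8973, C = 1.2520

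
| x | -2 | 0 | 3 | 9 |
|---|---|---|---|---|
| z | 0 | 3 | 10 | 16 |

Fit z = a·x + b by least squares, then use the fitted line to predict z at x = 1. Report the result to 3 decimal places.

ẑ = 5.043

Normal-equation sums: Σx·x = 94, Σx = 10, Σ1 = 4.
Right-hand side: Σx·z = 174, Σz = 29.
So AᵀA·[a, b]ᵀ = Aᵀz: [[94, 10]; [10, 4]]·[a, b]ᵀ = [174, 29]ᵀ.
Δ = 94·4 − 10² = 276.
a = (174·4 − 10·29)/276 = 203/138; b = (94·29 − 10·174)/276 = 493/138.
At x = 1: ẑ = (203/138)·(1) + (493/138)·(1) = 116/23.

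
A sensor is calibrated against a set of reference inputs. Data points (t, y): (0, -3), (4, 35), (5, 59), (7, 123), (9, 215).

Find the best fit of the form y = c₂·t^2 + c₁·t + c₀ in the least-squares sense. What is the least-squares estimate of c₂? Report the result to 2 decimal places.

Compute the Gram sums: Σt^2·t^2 = 9843, Σt^2·t = 1261, Σt^2 = 171, Σt·t = 171, Σt = 25, Σ1 = 5.
And Σt^2·y = 25477, Σt·y = 3231, Σy = 429.
So MᵀM·[c₂, c₁, c₀]ᵀ = Mᵀy: [[9843, 1261, 171]; [1261, 171, 25]; [171, 25, 5]]·[c₂, c₁, c₀]ᵀ = [25477, 3231, 429]ᵀ.
Inverting the 3×3 Gram matrix, [c₂, c₁, c₀]ᵀ = [35077/11828, -30349/11828, -16523/5914]ᵀ.

c₂ = 2.97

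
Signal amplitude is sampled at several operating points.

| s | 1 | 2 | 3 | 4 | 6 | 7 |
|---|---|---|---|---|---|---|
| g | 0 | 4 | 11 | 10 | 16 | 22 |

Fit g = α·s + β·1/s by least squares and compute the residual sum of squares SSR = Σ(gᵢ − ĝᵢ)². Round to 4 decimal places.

Compute the Gram sums: Σs·s = 115, Σs·1/s = 6, Σ1/s·1/s = 10385/7056.
For Aᵀg: Σs·g = 331, Σ1/s·g = 587/42.
Normal equations: [[115, 6]; [6, 10385/7056]]·[α, β]ᵀ = [331, 587/42]ᵀ.
Determinant 115·(10385/7056) − 6² = 940259/7056.
α = (331·(10385/7056) − 6·(587/42))/(940259/7056) = 2845739/940259; β = (115·(587/42) − 6·331)/(940259/7056) = -2672376/940259.
Residuals: -173363/940259, -594254/940259, 2696424/940259, -1312272/940259, -1584894/940259, 1147293/940259; SSR = 14043070/940259.

SSR = 14.9353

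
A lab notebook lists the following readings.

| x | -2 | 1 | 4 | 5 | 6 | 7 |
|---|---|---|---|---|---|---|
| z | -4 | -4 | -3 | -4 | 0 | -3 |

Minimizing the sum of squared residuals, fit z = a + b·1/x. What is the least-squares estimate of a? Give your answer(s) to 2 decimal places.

a = -2.96

With design matrix M, MᵀM = [[6, 529/420]; [529/420, 247081/176400]] and Mᵀz = [-18, -557/140]ᵀ.
det = 6·(247081/176400) − (529/420)² = 240529/35280.
a = ((-18)·(247081/176400) − (529/420)·(-557/140))/(240529/35280) = -3563499/1202645; b = (6·(-557/140) − (529/420)·(-18))/(240529/35280) = -42336/240529.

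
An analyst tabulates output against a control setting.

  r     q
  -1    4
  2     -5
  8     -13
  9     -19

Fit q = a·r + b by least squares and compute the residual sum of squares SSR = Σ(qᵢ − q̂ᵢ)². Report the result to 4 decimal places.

SSR = 12.6594

Setting ∂/∂a … = 0 gives: 150·a + 18·b = -289;  18·a + 4·b = -33.
det = 150·4 − 18² = 276.
a = ((-289)·4 − 18·(-33))/276 = -281/138; b = (150·(-33) − 18·(-289))/276 = 21/23.
Residuals: 145/138, -127/69, 164/69, -73/46; SSR = 1747/138.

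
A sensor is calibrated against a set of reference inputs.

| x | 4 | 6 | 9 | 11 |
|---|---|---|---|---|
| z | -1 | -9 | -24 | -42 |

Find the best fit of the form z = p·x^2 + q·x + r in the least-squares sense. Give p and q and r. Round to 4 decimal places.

p = -0.5000, q = 1.7759, r = -0.5690

The normal equations are: 22754·p + 2340·q + 254·r = -7366;  2340·p + 254·q + 30·r = -736;  254·p + 30·q + 4·r = -76.
Solving the 3×3 system (Gaussian elimination) gives p = -1/2, q = 103/58, r = -33/58.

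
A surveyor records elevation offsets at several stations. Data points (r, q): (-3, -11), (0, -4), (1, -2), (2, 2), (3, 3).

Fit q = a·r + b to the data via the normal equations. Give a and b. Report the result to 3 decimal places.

Normal-equation sums: Σr·r = 23, Σr = 3, Σ1 = 5.
Right-hand side: Σr·q = 44, Σq = -12.
So XᵀX·[a, b]ᵀ = Xᵀq: [[23, 3]; [3, 5]]·[a, b]ᵀ = [44, -12]ᵀ.
Eliminating b: 5·(row 1) − 3·(row 2) gives 106·a = 5·44 − 3·(-12) = 256, so a = 128/53.
Then b = ((-12) − 3·(128/53))/5 = -204/53.

a = 2.415, b = -3.849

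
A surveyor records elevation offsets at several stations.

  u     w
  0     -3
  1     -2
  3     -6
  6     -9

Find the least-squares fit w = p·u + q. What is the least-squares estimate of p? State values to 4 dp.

From the data, Σu·u = 46, Σu = 10, Σ1 = 4.
And Σu·w = -74, Σw = -20.
So MᵀM·[p, q]ᵀ = Mᵀw: [[46, 10]; [10, 4]]·[p, q]ᵀ = [-74, -20]ᵀ.
Δ = 46·4 − 10² = 84.
p = ((-74)·4 − 10·(-20))/84 = -8/7; q = (46·(-20) − 10·(-74))/84 = -15/7.

p = -1.1429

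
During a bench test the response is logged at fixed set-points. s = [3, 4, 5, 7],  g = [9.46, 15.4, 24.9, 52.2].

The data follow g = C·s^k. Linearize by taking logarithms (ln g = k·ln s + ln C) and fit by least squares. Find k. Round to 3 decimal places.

k = 2.030

With ln gᵢ as the transformed response and ln sᵢ as the regressor:
Sums: Σln s = 6.0403, Σ(ln s)² = 9.5056, Σln g = 12.1514, Σln s·ln g = 19.1297.
Normal system: [[9.5056, 6.0403]; [6.0403, 4]]·[k, ln C]ᵀ = [19.1297, 12.1514]ᵀ.
Slope k = (n·Σln s·ln g − Σln s·Σln g)/(n·Σ(ln s)² − (Σln s)²) = (4·19.1297 − 6.0403·12.1514)/1.5378 = 2.02964; ln C = (Σln g − k·Σln s)/n = -0.02704.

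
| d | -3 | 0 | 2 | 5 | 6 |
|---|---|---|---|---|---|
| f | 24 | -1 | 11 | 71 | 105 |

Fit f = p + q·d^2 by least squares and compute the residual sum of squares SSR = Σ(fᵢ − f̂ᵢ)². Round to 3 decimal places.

Sums needed: Σ1 = 5, Σd^2 = 74, Σd^2·d^2 = 2018.
And Σf = 210, Σd^2·f = 5815.
Normal equations: [[5, 74]; [74, 2018]]·[p, q]ᵀ = [210, 5815]ᵀ.
Determinant 5·2018 − 74² = 4614.
p = (210·2018 − 74·5815)/4614 = -3265/2307; q = (5·5815 − 74·210)/4614 = 13535/4614.
Residuals: -4549/4614, 958/2307, 524/769, -1417/1538, 1870/2307; SSR = 14371/4614.

SSR = 3.115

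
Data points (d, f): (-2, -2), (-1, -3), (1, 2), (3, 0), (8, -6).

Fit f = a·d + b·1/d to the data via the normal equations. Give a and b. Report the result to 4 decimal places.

a = -0.7308, b = 3.7463

Sums needed: Σd·d = 79, Σd·1/d = 5, Σ1/d·1/d = 1369/576.
For Xᵀf: Σd·f = -39, Σ1/d·f = 21/4.
XᵀX·[a, b]ᵀ = Xᵀf becomes [[79, 5]; [5, 1369/576]]·[a, b]ᵀ = [-39, 21/4]ᵀ.
Δ = 79·(1369/576) − 5² = 93751/576.
a = ((-39)·(1369/576) − 5·(21/4))/(93751/576) = -68511/93751; b = (79·(21/4) − 5·(-39))/(93751/576) = 351216/93751.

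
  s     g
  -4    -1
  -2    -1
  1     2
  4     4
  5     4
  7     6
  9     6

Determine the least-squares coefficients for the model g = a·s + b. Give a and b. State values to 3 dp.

The normal equations are: 192·a + 20·b = 140;  20·a + 7·b = 20.
(Σs·s = 192, Σs = 20, Σ1 = 7, Σs·g = 140, Σg = 20.)
det = 192·7 − 20² = 944.
a = (140·7 − 20·20)/944 = 145/236; b = (192·20 − 20·140)/944 = 65/59.

a = 0.614, b = 1.102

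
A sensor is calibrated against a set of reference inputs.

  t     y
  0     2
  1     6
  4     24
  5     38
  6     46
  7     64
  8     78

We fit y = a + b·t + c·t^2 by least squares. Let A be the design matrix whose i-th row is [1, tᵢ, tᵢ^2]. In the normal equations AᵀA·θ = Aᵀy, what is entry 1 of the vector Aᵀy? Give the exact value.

258

Entry 1 ↔ basis 1, so (Aᵀy)_{1} = Σᵢ yᵢ = (1)·(2) + (1)·(6) + (1)·(24) + (1)·(38) + (1)·(46) + (1)·(64) + (1)·(78) = 258.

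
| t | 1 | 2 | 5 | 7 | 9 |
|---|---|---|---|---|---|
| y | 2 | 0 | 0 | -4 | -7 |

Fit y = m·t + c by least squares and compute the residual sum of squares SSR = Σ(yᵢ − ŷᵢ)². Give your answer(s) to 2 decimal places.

SSR = 5.98

The normal system MᵀM·[m, c]ᵀ = Mᵀy is [[160, 24]; [24, 5]]·[m, c]ᵀ = [-89, -9]ᵀ.
Eliminating c: 5·(row 1) − 24·(row 2) gives 224·m = 5·(-89) − 24·(-9) = -229, so m = -229/224.
Then c = ((-9) − 24·(-229/224))/5 = 87/28.
Residuals: -19/224, -17/16, 449/224, 11/224, -29/32; SSR = 1339/224.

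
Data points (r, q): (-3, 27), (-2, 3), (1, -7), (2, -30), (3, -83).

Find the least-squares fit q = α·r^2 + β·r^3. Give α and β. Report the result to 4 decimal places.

α = -3.1639, β = -2.0402

The normal equations are: 195·α + 1·β = -619;  1·α + 1587·β = -3241.
(Σr^2·r^2 = 195, Σr^2·r^3 = 1, Σr^3·r^3 = 1587, Σr^2·q = -619, Σr^3·q = -3241.)
Δ = 195·1587 − 1² = 309464.
α = ((-619)·1587 − 1·(-3241))/309464 = -122389/38683; β = (195·(-3241) − 1·(-619))/309464 = -78922/38683.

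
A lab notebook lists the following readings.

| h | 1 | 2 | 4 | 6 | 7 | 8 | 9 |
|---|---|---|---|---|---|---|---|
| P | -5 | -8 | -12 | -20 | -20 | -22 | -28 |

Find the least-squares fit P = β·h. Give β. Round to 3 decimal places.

β = -3.016

Setting ∂/∂β … = 0 gives: 251·β = -757.
(Σh·h = 251, Σh·P = -757.)
Hence β = -757 / 251 ≈ -3.01594.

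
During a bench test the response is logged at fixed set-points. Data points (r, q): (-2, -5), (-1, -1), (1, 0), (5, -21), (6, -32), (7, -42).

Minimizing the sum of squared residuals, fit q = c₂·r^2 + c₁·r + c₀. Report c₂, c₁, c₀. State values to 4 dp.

c₂ = -0.9470, c₁ = 0.4985, c₀ = 0.1455

With design matrix M, MᵀM = [[4340, 676, 116]; [676, 116, 16]; [116, 16, 6]] and Mᵀq = [-3756, -580, -101]ᵀ.
Row-reducing yields c₂ = -125/132, c₁ = 329/660, c₀ = 8/55.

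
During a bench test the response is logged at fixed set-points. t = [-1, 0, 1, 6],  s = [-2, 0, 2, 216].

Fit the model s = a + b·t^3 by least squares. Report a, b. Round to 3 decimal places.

With design matrix X, XᵀX = [[4, 216]; [216, 46658]] and Xᵀs = [216, 46660]ᵀ.
Eliminating b: 46658·(row 1) − 216·(row 2) gives 139976·a = 46658·216 − 216·46660 = -432, so a = -54/17497.
Then b = (46660 − 216·(-54/17497))/46658 = 17498/17497.

a = -0.003, b = 1.000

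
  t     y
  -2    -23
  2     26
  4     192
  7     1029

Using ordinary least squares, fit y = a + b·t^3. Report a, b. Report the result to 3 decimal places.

a = 1.126, b = 2.996

From the data, Σ1 = 4, Σt^3 = 407, Σt^3·t^3 = 121873.
And Σy = 1224, Σt^3·y = 365627.
Determinant 4·121873 − 407² = 321843.
a = (1224·121873 − 407·365627)/321843 = 362363/321843; b = (4·365627 − 407·1224)/321843 = 964340/321843.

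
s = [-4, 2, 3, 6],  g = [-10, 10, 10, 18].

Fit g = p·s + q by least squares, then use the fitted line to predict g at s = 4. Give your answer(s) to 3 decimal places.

The normal system MᵀM·[p, q]ᵀ = Mᵀg is [[65, 7]; [7, 4]]·[p, q]ᵀ = [198, 28]ᵀ.
Eliminating q: 4·(row 1) − 7·(row 2) gives 211·p = 4·198 − 7·28 = 596, so p = 596/211.
Then q = (28 − 7·(596/211))/4 = 434/211.
At s = 4: ĝ = (596/211)·(4) + (434/211)·(1) = 2818/211.

ĝ = 13.355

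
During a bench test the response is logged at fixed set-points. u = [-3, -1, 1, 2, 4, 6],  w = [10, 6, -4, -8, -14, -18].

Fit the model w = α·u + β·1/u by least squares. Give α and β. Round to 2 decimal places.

The normal equations are: 67·α + 6·β = -220;  6·α + (353/144)·β = -143/6.
(Σu·u = 67, Σu·1/u = 6, Σ1/u·1/u = 353/144, Σu·w = -220, Σ1/u·w = -143/6.)
Δ = 67·(353/144) − 6² = 18467/144.
α = ((-220)·(353/144) − 6·(-143/6))/(18467/144) = -57068/18467; β = (67·(-143/6) − 6·(-220))/(18467/144) = -39864/18467.

α = -3.09, β = -2.16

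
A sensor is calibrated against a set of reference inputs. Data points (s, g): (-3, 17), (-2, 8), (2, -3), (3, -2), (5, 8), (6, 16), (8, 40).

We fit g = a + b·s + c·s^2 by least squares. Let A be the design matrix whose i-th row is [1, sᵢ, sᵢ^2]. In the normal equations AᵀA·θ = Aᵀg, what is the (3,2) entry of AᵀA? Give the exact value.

Row 3 ↔ basis s^2, column 2 ↔ basis s, so (AᵀA)_{3,2} = Σᵢ (s^2)·(s) = (9)·(-3) + (4)·(-2) + (4)·(2) + (9)·(3) + (25)·(5) + (36)·(6) + (64)·(8) = 853.

853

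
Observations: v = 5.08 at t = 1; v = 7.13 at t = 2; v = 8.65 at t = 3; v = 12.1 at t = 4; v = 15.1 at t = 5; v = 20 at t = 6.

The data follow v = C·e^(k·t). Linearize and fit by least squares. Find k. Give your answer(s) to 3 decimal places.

Linearized form: ln v = k·t + ln C. From the 6 transformed points,
XᵀX = [[91.0000, 21.0000]; [21.0000, 6]], rhs = [53.5473, 13.9508]ᵀ  (here Σt = 21.0000, Σ(t)² = 91.0000, Σln v = 13.9508, Σt·ln v = 53.5473).
Δ = 91.0000·6 − (21.0000)² = 105.0000; k = (53.5473·6 − 21.0000·13.9508)/105.0000 = 0.26968, ln C = (91.0000·13.9508 − 21.0000·53.5473)/105.0000 = 1.38125.

k = 0.270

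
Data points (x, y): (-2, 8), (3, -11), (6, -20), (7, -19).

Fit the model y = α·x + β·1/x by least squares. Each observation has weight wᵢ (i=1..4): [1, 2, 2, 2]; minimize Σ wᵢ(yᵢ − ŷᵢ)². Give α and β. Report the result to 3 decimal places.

The normal system AᵀWA·[α, β]ᵀ = AᵀWy is [[192, 7]; [7, 1003/1764]]·[α, β]ᵀ = [-588, -164/7]ᵀ.
det = 192·(1003/1764) − 7² = 8845/147.
α = ((-588)·(1003/1764) − 7·(-164/7))/(8845/147) = -25039/8845; β = (192·(-164/7) − 7·(-588))/(8845/147) = -56196/8845.

α = -2.831, β = -6.353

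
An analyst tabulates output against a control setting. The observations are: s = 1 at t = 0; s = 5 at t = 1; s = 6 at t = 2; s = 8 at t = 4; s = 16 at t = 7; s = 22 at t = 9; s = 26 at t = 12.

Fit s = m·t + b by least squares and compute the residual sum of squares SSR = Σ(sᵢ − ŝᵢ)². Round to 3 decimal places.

Sums needed: Σt·t = 295, Σt = 35, Σ1 = 7.
And Σt·s = 671, Σs = 84.
Normal equations: [[295, 35]; [35, 7]]·[m, b]ᵀ = [671, 84]ᵀ.
Eliminating b: 7·(row 1) − 35·(row 2) gives 840·m = 7·671 − 35·84 = 1757, so m = 251/120.
Then b = (84 − 35·(251/120))/7 = 37/24.
Residuals: -13/24, 41/30, 11/40, -229/120, -11/60, 49/30, -77/120; SSR = 1079/120.

SSR = 8.992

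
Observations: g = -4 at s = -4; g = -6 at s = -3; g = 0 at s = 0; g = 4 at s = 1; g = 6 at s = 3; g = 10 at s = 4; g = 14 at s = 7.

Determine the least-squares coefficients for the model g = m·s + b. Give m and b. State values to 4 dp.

From the data, Σs·s = 100, Σs = 8, Σ1 = 7.
Moment sums: Σs·g = 194, Σg = 24.
So MᵀM·[m, b]ᵀ = Mᵀg: [[100, 8]; [8, 7]]·[m, b]ᵀ = [194, 24]ᵀ.
det = 100·7 − 8² = 636.
m = (194·7 − 8·24)/636 = 11/6; b = (100·24 − 8·194)/636 = 4/3.

m = 1.8333, b = 1.3333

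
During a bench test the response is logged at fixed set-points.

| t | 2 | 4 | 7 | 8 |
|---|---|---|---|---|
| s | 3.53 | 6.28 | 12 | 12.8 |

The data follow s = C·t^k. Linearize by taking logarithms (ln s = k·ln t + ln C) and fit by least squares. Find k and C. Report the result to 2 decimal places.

Linearized form: ln s = k·ln t + ln C. From the 4 transformed points,
Σln t = 6.1048, Σ(ln t)² = 10.5129, Σln s = 8.1330, Σln t·ln s = 13.5582.
Normal system: [[10.5129, 6.1048]; [6.1048, 4]]·[k, ln C]ᵀ = [13.5582, 8.1330]ᵀ.
Δ = 10.5129·4 − (6.1048)² = 4.7831; k = (13.5582·4 − 6.1048·8.1330)/4.7831 = 0.95806, ln C = (10.5129·8.1330 − 6.1048·13.5582)/4.7831 = 0.57107, so C = exp(0.57107) = 1.77016.

k = 0.96, C = 1.77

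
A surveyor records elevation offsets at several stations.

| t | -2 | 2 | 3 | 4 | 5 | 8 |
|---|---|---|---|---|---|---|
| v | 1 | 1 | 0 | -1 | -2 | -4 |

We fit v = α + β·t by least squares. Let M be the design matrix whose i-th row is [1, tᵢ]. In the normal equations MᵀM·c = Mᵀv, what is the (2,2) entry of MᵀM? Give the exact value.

Row 2 ↔ basis t, column 2 ↔ basis t, so (MᵀM)_{2,2} = Σᵢ (t)·(t) = (-2)·(-2) + (2)·(2) + (3)·(3) + (4)·(4) + (5)·(5) + (8)·(8) = 122.

122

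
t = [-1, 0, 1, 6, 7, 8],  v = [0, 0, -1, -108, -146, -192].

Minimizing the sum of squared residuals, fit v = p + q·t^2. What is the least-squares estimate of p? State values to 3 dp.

p = 1.611

The normal equations are: 6·p + 151·q = -447;  151·p + 7795·q = -23331.
Δ = 6·7795 − 151² = 23969.
p = ((-447)·7795 − 151·(-23331))/23969 = 38616/23969; q = (6·(-23331) − 151·(-447))/23969 = -72489/23969.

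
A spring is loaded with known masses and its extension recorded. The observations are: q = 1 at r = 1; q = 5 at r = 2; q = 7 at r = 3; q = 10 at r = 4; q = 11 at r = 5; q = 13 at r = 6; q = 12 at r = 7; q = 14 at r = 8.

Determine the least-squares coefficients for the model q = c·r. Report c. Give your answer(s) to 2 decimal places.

From the data, Σr·r = 204.
Moment sums: Σr·q = 401.
Normal equations: [[204]]·[c]ᵀ = [401]ᵀ.
Hence c = 401 / 204 ≈ 1.96569.

c = 1.97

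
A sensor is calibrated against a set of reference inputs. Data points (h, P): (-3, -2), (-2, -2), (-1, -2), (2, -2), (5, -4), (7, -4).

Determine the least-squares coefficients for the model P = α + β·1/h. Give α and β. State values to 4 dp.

α = -2.8140, β = -0.8926

The normal equations are: 6·α + (-104/105)·β = -16;  (-104/105)·α + (36857/22050)·β = 136/105.
Eliminating β: (36857/22050)·(row 1) − (-104/105)·(row 2) gives (19951/2205)·α = (36857/22050)·(-16) − (-104/105)·(136/105) = -280712/11025, so α = -280712/99755.
Then β = ((136/105) − (-104/105)·(-280712/99755))/(36857/22050) = -17808/19951.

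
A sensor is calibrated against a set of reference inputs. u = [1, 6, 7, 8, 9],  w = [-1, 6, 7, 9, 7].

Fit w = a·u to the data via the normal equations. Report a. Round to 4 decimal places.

a = 0.9481

MᵀM·[a]ᵀ = Mᵀw reads: 231·a = 219.
Hence a = 219 / 231 ≈ 0.948052.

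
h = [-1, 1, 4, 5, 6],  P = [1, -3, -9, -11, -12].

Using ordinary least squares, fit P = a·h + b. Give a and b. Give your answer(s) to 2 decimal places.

Normal-equation sums: Σh·h = 79, Σh = 15, Σ1 = 5.
Moment sums: Σh·P = -167, ΣP = -34.
So AᵀA·[a, b]ᵀ = AᵀP: [[79, 15]; [15, 5]]·[a, b]ᵀ = [-167, -34]ᵀ.
Determinant 79·5 − 15² = 170.
a = ((-167)·5 − 15·(-34))/170 = -65/34; b = (79·(-34) − 15·(-167))/170 = -181/170.

a = -1.91, b = -1.06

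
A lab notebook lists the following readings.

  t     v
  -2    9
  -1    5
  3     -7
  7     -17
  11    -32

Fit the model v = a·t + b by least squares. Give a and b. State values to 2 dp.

a = -3.05, b = 2.59

Compute the Gram sums: Σt·t = 184, Σt = 18, Σ1 = 5.
Moment sums: Σt·v = -515, Σv = -42.
Normal equations: [[184, 18]; [18, 5]]·[a, b]ᵀ = [-515, -42]ᵀ.
Eliminating b: 5·(row 1) − 18·(row 2) gives 596·a = 5·(-515) − 18·(-42) = -1819, so a = -1819/596.
Then b = ((-42) − 18·(-1819/596))/5 = 771/298.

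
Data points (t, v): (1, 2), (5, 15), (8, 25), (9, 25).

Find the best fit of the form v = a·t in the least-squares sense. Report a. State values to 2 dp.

a = 2.94

With design matrix M, MᵀM = [[171]] and Mᵀv = [502]ᵀ.
Hence a = 502 / 171 ≈ 2.93567.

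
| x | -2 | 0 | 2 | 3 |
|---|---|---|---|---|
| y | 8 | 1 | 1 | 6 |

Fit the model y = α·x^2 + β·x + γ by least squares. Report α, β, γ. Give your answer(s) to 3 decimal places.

Sums needed: Σx^2·x^2 = 113, Σx^2·x = 27, Σx^2 = 17, Σx·x = 17, Σx = 3, Σ1 = 4.
Right-hand side: Σx^2·y = 90, Σx·y = 4, Σy = 16.
MᵀM·[α, β, γ]ᵀ = Mᵀy becomes [[113, 27, 17]; [27, 17, 3]; [17, 3, 4]]·[α, β, γ]ᵀ = [90, 4, 16]ᵀ.
Row-reducing yields α = 877/796, β = -1279/796, γ = 104/199.

α = 1.102, β = -1.607, γ = 0.523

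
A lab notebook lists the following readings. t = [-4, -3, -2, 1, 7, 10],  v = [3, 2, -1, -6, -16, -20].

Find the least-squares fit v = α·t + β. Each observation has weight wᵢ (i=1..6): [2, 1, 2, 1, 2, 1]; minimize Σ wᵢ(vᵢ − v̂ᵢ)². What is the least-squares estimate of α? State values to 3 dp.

α = -1.681

From the data, Σwᵢ·t·t = 248, Σwᵢ·t = 10, Σwᵢ·1 = 9.
For MᵀWv: Σwᵢ·t·v = -456, Σwᵢ·v = -52.
MᵀWM·[α, β]ᵀ = MᵀWv becomes [[248, 10]; [10, 9]]·[α, β]ᵀ = [-456, -52]ᵀ.
Eliminating β: 9·(row 1) − 10·(row 2) gives 2132·α = 9·(-456) − 10·(-52) = -3584, so α = -896/533.
Then β = ((-52) − 10·(-896/533))/9 = -2084/533.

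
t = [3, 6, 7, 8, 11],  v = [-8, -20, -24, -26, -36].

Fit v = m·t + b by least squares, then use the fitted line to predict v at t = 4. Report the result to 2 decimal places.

From the data, Σt·t = 279, Σt = 35, Σ1 = 5.
For Mᵀv: Σt·v = -916, Σv = -114.
det = 279·5 − 35² = 170.
m = ((-916)·5 − 35·(-114))/170 = -59/17; b = (279·(-114) − 35·(-916))/170 = 127/85.
At t = 4: v̂ = (-59/17)·(4) + (127/85)·(1) = -1053/85.

v̂ = -12.39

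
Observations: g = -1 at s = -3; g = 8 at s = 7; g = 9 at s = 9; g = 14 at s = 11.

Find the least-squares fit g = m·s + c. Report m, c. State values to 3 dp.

m = 0.983, c = 1.603

From the data, Σs·s = 260, Σs = 24, Σ1 = 4.
Right-hand side: Σs·g = 294, Σg = 30.
So XᵀX·[m, c]ᵀ = Xᵀg: [[260, 24]; [24, 4]]·[m, c]ᵀ = [294, 30]ᵀ.
Δ = 260·4 − 24² = 464.
m = (294·4 − 24·30)/464 = 57/58; c = (260·30 − 24·294)/464 = 93/58.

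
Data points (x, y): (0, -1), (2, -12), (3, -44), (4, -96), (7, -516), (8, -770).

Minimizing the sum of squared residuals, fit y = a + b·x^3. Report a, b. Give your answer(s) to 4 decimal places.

From the data, Σ1 = 6, Σx^3 = 954, Σx^3·x^3 = 384682.
And Σy = -1439, Σx^3·y = -578656.
Eliminating b: 384682·(row 1) − 954·(row 2) gives 1397976·a = 384682·(-1439) − 954·(-578656) = -1519574, so a = -759787/698988.
Then b = ((-578656) − 954·(-759787/698988))/384682 = -349855/232996.

a = -1.0870, b = -1.5015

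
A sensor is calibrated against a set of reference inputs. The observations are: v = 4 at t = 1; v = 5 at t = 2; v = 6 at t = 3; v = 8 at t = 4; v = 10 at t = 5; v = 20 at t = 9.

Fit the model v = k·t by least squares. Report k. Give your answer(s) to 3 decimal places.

Normal-equation sums: Σt·t = 136.
Moment sums: Σt·v = 294.
XᵀX·[k]ᵀ = Xᵀv becomes [[136]]·[k]ᵀ = [294]ᵀ.
k = 294/136 = 2.16176.

k = 2.162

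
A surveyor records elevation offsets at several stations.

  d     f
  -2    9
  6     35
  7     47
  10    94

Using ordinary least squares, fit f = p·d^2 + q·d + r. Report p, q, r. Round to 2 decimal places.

p = 0.96, q = -0.57, r = 4.03

Normal-equation sums: Σd^2·d^2 = 13713, Σd^2·d = 1551, Σd^2 = 189, Σd·d = 189, Σd = 21, Σ1 = 4.
Right-hand side: Σd^2·f = 12999, Σd·f = 1461, Σf = 185.
Solving the 3×3 system (Gaussian elimination) gives p = 685/716, q = -2037/3580, r = 7219/1790.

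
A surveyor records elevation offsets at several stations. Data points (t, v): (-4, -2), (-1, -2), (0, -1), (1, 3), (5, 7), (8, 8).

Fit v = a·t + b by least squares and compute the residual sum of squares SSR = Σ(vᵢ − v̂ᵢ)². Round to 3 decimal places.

SSR = 11.323

Normal-equation sums: Σt·t = 107, Σt = 9, Σ1 = 6.
And Σt·v = 112, Σv = 13.
MᵀM·[a, b]ᵀ = Mᵀv becomes [[107, 9]; [9, 6]]·[a, b]ᵀ = [112, 13]ᵀ.
det = 107·6 − 9² = 561.
a = (112·6 − 9·13)/561 = 185/187; b = (107·13 − 9·112)/561 = 383/561.
Residuals: 65/51, -950/561, -944/561, 745/561, 769/561, -335/561; SSR = 6352/561.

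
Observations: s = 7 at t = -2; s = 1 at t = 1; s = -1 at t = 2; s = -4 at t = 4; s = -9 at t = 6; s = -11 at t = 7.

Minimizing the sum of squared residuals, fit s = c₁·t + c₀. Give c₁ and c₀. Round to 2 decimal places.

Forming XᵀX = [[110, 18]; [18, 6]] and Xᵀs = [-162, -17]ᵀ gives XᵀX·[c₁, c₀]ᵀ = Xᵀs.
Eliminating c₀: 6·(row 1) − 18·(row 2) gives 336·c₁ = 6·(-162) − 18·(-17) = -666, so c₁ = -111/56.
Then c₀ = ((-17) − 18·(-111/56))/6 = 523/168.

c₁ = -1.98, c₀ = 3.11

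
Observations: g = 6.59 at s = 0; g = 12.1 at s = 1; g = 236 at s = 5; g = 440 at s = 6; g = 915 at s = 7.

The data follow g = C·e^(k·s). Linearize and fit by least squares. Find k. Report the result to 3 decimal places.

Linearized form: ln g = k·s + ln C. From the 5 transformed points,
Over the data: Σs = 19.0000, Σ(s)² = 111.0000, Σln g = 22.7483, Σs·ln g = 114.0655.
Normal system: [[111.0000, 19.0000]; [19.0000, 5]]·[k, ln C]ᵀ = [114.0655, 22.7483]ᵀ.
Solving (det = 194.0000): k = 0.71191, ln C = 1.84441.

k = 0.712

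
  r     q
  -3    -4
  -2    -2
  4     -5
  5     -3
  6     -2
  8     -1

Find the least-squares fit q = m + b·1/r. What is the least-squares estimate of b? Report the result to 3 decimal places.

b = -0.464

Setting ∂/∂m … = 0 gives: 6·m + (-11/120)·b = -17;  (-11/120)·m + (7301/14400)·b = 1/40.
(Σ1 = 6, Σ1/r = -11/120, Σ1/r·1/r = 7301/14400, Σq = -17, Σ1/r·q = 1/40.)
Eliminating b: (7301/14400)·(row 1) − (-11/120)·(row 2) gives (8737/2880)·m = (7301/14400)·(-17) − (-11/120)·(1/40) = -31021/3600, so m = -124084/43685.
Then b = ((1/40) − (-11/120)·(-124084/43685))/(7301/14400) = -4056/8737.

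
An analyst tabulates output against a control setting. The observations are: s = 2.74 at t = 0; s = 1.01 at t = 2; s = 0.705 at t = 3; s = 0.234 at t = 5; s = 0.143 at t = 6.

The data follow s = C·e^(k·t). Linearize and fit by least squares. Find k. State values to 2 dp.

k = -0.49

Let Y = ln s. Fitting Y = k·t + ln C by least squares:
AᵀA = [[74.0000, 16.0000]; [16.0000, 5]], rhs = [-19.9604, -2.7290]ᵀ  (here Σt = 16.0000, Σ(t)² = 74.0000, Σln s = -2.7290, Σt·ln s = -19.9604).
Δ = 74.0000·5 − (16.0000)² = 114.0000; k = (-19.9604·5 − 16.0000·-2.7290)/114.0000 = -0.49244, ln C = (74.0000·-2.7290 − 16.0000·-19.9604)/114.0000 = 1.03001.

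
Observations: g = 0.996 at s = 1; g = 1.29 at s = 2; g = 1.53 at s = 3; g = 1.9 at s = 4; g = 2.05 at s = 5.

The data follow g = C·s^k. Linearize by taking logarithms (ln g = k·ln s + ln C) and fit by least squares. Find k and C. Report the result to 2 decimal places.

k = 0.46, C = 0.97

Taking logs, ln g = k·ln s + ln C, so regress ln g on ln s.
Σln s = 4.7875, Σ(ln s)² = 6.1995, Σln g = 2.0356, Σln s·ln g = 2.6888.
Equations: 6.1995·k + 4.7875·ln C = 2.6888;  4.7875·k + 5·ln C = 2.0356.
Slope k = (n·Σln s·ln g − Σln s·Σln g)/(n·Σ(ln s)² − (Σln s)²) = (5·2.6888 − 4.7875·2.0356)/8.0774 = 0.45791; ln C = (Σln g − k·Σln s)/n = -0.03133, so C = exp(-0.03133) = 0.96916.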